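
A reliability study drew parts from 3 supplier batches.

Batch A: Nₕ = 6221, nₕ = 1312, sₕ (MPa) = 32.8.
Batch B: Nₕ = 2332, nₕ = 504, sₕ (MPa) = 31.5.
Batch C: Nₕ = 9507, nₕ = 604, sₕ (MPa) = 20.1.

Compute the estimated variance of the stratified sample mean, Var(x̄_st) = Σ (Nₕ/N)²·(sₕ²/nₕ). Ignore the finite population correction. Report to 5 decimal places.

0.31548

N = 18060. Term for each stratum: Wₕ²sₕ²/nₕ.
Var(x̄_st) = 0.09729685 + 0.03282556 + 0.18535601 = 0.31547842 → 0.31548.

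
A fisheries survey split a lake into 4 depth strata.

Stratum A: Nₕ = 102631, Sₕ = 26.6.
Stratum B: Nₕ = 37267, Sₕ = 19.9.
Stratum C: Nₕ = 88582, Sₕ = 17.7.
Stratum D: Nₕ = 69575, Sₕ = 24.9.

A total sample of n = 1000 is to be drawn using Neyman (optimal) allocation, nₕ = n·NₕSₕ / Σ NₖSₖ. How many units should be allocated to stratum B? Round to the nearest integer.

110

Σ NₕSₕ = 102631·26.6 + 37267·19.9 + 88582·17.7 + 69575·24.9 = 6771916.8.
Share for B: 741613.3/6771916.8 = 0.10951.
n_B = 1000 × 0.10951 = 109.513... → 110.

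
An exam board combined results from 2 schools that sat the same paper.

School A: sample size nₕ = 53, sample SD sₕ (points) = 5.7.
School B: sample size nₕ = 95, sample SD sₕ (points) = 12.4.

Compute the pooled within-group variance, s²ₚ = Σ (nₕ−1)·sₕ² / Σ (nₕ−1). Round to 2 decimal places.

Degrees of freedom: 52 + 94 = 146.
Σ(nₕ−1)sₕ² = 52·32.49 + 94·153.76 = 16142.92.
s²ₚ = 16142.92 / 146 = 110.5679... → 110.57.

110.57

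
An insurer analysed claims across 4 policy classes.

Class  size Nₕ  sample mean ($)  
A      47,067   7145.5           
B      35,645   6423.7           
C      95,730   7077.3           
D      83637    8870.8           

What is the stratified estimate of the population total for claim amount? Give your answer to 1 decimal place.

Population total = Σ Nₕ·x̄ₕ (each stratum's size times its mean).
47067·7145.5 + 35645·6423.7 + 95730·7077.3 + 83637·8870.8 = 336317248.5 + 228972786.5 + 677509929 + 741927099.6 = 1984727063.6.

1984727063.6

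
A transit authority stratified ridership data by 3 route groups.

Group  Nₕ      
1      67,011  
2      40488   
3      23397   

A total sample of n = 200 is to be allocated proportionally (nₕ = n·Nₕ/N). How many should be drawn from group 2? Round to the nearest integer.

N = 67011 + 40488 + 23397 = 130896.
n_2 = 200·40488/130896 = 61.863... → 62.

62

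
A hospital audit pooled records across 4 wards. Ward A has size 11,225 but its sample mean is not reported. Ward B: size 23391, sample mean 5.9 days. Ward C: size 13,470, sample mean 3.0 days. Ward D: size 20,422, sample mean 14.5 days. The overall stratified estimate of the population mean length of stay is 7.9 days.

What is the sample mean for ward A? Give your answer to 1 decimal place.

5.9

N = 11225 + 23391 + 13470 + 20422 = 68508.
Overall total = μ·N = 7.9·68508 = 541213.2.
Subtract the known strata: 23391·5.9 + 13470·3.0 + 20422·14.5 = 474535.9.
Remaining total for ward A: 541213.2 − 474535.9 = 66677.3.
Divide by its size: 66677.3 / 11225 = 5.940... → 5.9.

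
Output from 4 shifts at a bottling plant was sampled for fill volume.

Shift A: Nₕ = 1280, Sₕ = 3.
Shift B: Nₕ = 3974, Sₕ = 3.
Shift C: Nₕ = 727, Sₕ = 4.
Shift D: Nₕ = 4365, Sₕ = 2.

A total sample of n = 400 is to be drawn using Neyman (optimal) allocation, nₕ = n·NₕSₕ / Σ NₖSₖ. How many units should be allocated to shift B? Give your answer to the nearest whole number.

174

A: NₕSₕ = 1280·3 = 3840
B: NₕSₕ = 3974·3 = 11922
C: NₕSₕ = 727·4 = 2908
D: NₕSₕ = 4365·2 = 8730
Σ NₕSₕ = 27400.
n_B = 400·11922/27400 = 174.044... → 174.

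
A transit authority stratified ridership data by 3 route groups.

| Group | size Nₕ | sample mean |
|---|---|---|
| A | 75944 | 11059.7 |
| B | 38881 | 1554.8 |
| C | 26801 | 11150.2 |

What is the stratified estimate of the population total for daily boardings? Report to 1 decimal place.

1199206545.8

A: 75944·11059.7 = 839917856.8
B: 38881·1554.8 = 60452178.8
C: 26801·11150.2 = 298836510.2
τ̂ = Σ Nₕx̄ₕ = 1199206545.8.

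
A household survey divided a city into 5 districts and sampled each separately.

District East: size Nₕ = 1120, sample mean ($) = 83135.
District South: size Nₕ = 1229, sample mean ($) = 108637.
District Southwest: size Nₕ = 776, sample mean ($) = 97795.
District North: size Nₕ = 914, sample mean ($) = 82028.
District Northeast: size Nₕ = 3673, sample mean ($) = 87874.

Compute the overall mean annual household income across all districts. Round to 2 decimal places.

N = 7712; weights Wₕ = Nₕ/N = (0.1452, 0.1594, 0.1006, 0.1185, 0.4763).
x̄_st = Σ Wₕ·x̄ₕ = 0.1452·83135 + 0.1594·108637 + 0.1006·97795 + 0.1185·82028 + 0.4763·87874 ≈ 90800.0242...
→ 90800.02.

90800.02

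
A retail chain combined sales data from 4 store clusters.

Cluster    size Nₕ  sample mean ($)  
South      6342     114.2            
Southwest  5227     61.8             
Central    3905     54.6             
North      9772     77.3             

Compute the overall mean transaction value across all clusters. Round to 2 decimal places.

N = 6342 + 5227 + 3905 + 9772 = 25246.
Overall mean = Σ (Nₕ/N)·x̄ₕ — weight by population share, not a simple average.
Σ Nₕx̄ₕ = 6342·114.2 + 5227·61.8 + 3905·54.6 + 9772·77.3 = 724256.4 + 323028.6 + 213213 + 755375.6 = 2015873.6.
Divide by N: 2015873.6 / 25246 = 79.8492... → 79.85.

79.85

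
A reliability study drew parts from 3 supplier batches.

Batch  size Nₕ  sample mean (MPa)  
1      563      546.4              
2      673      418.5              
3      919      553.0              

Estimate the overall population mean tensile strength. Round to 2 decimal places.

509.27

N = 2155; weights Wₕ = Nₕ/N = (0.2613, 0.3123, 0.4265).
x̄_st = Σ Wₕ·x̄ₕ = 0.2613·546.4 + 0.3123·418.5 + 0.4265·553.0 ≈ 509.2718...
→ 509.27.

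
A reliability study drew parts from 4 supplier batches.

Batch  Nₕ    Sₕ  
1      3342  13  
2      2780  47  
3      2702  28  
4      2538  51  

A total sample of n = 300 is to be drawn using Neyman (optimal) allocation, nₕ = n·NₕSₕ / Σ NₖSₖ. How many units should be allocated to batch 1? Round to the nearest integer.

Σ NₕSₕ = 3342·13 + 2780·47 + 2702·28 + 2538·51 = 379200.
Share for 1: 43446/379200 = 0.11457.
n_1 = 300 × 0.11457 = 34.372... → 34.

34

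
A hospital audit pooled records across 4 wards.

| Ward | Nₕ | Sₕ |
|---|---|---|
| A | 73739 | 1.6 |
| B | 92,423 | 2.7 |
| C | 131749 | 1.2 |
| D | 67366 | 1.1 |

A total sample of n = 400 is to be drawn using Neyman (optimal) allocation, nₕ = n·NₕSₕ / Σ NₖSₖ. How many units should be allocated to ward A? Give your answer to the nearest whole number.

Σ NₕSₕ = 73739·1.6 + 92423·2.7 + 131749·1.2 + 67366·1.1 = 599725.9.
Share for A: 117982.4/599725.9 = 0.19673.
n_A = 400 × 0.19673 = 78.691... → 79.

79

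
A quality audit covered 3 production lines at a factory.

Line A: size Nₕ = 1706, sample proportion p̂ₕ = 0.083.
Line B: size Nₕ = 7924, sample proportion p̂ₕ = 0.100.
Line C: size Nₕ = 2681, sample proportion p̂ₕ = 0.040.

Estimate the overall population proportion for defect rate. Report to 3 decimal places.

Wₕ = Nₕ/N with N = 12311: 0.1386, 0.6437, 0.2178.
p̂_st = 0.1386·0.083 + 0.6437·0.100 + 0.2178·0.040 ≈ 0.08458... → 0.085.

0.085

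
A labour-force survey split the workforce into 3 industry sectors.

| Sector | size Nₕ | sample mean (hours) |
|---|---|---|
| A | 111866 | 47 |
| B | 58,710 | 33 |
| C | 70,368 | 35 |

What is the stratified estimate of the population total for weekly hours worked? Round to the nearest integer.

Population total = Σ Nₕ·x̄ₕ (each stratum's size times its mean).
111866·47 + 58710·33 + 70368·35 = 5257702 + 1937430 + 2462880 = 9658012.

9658012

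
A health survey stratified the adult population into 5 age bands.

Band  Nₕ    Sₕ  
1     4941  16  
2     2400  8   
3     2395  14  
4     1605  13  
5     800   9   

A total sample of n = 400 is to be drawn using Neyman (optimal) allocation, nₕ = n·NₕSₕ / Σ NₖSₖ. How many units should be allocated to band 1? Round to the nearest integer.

198

Σ NₕSₕ = 4941·16 + 2400·8 + 2395·14 + 1605·13 + 800·9 = 159851.
Share for 1: 79056/159851 = 0.49456.
n_1 = 400 × 0.49456 = 197.824... → 198.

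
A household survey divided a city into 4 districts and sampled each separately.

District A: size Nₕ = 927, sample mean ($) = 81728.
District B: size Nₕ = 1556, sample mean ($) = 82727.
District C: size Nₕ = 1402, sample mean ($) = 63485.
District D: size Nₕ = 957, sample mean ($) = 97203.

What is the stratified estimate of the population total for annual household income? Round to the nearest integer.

Population total = Σ Nₕ·x̄ₕ (each stratum's size times its mean).
927·81728 + 1556·82727 + 1402·63485 + 957·97203 = 75761856 + 128723212 + 89005970 + 93023271 = 386514309.

386514309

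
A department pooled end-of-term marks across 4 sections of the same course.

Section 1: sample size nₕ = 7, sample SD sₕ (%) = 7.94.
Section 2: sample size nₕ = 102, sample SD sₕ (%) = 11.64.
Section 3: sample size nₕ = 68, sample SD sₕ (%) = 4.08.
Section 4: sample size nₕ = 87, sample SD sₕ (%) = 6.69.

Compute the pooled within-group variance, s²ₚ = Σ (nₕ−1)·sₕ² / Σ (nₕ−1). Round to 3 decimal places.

73.181

1: (7−1)·7.94² = 6·63.0436 = 378.2616
2: (102−1)·11.64² = 101·135.4896 = 13684.4496
3: (68−1)·4.08² = 67·16.6464 = 1115.3088
4: (87−1)·6.69² = 86·44.7561 = 3849.0246
Numerator = 19027.0446; denominator = Σ(nₕ−1) = 260.
s²ₚ = 19027.0446/260 = 73.18094... → 73.181.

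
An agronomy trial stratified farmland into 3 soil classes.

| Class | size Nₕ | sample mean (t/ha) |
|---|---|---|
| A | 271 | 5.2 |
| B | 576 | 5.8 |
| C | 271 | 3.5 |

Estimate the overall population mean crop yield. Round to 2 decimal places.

N = 271 + 576 + 271 = 1118.
Overall mean = Σ (Nₕ/N)·x̄ₕ — weight by population share, not a simple average.
Σ Nₕx̄ₕ = 271·5.2 + 576·5.8 + 271·3.5 = 1409.2 + 3340.8 + 948.5 = 5698.5.
Divide by N: 5698.5 / 1118 = 5.0970... → 5.10.

5.10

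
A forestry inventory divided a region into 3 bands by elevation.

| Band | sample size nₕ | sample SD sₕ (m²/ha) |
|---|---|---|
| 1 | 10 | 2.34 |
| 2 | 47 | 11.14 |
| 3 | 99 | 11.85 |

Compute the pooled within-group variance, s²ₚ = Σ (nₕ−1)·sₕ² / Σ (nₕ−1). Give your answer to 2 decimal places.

1: (10−1)·2.34² = 9·5.4756 = 49.2804
2: (47−1)·11.14² = 46·124.0996 = 5708.5816
3: (99−1)·11.85² = 98·140.4225 = 13761.405
Numerator = 19519.267; denominator = Σ(nₕ−1) = 153.
s²ₚ = 19519.267/153 = 127.5769... → 127.58.

127.58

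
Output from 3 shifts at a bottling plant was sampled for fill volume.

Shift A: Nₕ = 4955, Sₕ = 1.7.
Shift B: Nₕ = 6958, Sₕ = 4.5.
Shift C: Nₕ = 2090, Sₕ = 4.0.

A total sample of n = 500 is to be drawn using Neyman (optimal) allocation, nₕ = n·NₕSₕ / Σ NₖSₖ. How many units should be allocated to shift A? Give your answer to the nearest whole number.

Σ NₕSₕ = 4955·1.7 + 6958·4.5 + 2090·4.0 = 48094.5.
Share for A: 8423.5/48094.5 = 0.17514.
n_A = 500 × 0.17514 = 87.572... → 88.

88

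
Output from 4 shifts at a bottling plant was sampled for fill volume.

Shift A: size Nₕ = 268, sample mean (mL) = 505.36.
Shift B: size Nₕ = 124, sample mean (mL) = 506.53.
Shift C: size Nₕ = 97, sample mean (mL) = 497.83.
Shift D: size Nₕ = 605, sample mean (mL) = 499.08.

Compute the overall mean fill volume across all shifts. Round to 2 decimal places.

N = 1094; weights Wₕ = Nₕ/N = (0.2450, 0.1133, 0.0887, 0.5530).
x̄_st = Σ Wₕ·x̄ₕ = 0.2450·505.36 + 0.1133·506.53 + 0.0887·497.83 + 0.5530·499.08 ≈ 501.3520...
→ 501.35.

501.35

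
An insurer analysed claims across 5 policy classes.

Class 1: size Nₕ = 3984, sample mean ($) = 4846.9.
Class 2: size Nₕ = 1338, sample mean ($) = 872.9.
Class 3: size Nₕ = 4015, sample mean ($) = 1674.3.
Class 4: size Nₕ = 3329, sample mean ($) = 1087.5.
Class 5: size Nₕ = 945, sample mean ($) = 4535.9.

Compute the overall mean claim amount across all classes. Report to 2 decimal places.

x̄_st = (Σ Nₕx̄ₕ) / (Σ Nₕ) = (3984·4846.9 + 1338·872.9 + 4015·1674.3 + 3329·1087.5 + 945·4535.9) / 13611
= 35107017.3 / 13611 = 2579.3121... → 2579.31.

2579.31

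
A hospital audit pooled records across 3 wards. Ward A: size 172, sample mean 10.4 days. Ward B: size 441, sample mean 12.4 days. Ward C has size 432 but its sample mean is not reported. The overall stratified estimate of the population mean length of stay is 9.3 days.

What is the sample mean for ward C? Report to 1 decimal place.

5.7

N = 172 + 441 + 432 = 1045.
Overall total = μ·N = 9.3·1045 = 9718.5.
Subtract the known strata: 172·10.4 + 441·12.4 = 7257.2.
Remaining total for ward C: 9718.5 − 7257.2 = 2461.3.
Divide by its size: 2461.3 / 432 = 5.697... → 5.7.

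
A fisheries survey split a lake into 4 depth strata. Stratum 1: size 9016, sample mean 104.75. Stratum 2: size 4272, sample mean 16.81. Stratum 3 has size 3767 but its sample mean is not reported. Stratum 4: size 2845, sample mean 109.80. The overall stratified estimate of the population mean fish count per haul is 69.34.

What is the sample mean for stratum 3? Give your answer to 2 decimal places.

13.60

N = 9016 + 4272 + 3767 + 2845 = 19900.
Overall total = μ·N = 69.34·19900 = 1379866.
Subtract the known strata: 9016·104.75 + 4272·16.81 + 2845·109.80 = 1328619.32.
Remaining total for stratum 3: 1379866 − 1328619.32 = 51246.68.
Divide by its size: 51246.68 / 3767 = 13.6041... → 13.60.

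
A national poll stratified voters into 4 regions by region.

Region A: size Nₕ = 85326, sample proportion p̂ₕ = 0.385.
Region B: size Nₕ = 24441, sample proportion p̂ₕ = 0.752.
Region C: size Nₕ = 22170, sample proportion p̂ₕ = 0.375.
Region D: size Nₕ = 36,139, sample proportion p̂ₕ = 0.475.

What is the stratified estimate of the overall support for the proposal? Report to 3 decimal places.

0.456

Wₕ = Nₕ/N with N = 168076: 0.5077, 0.1454, 0.1319, 0.2150.
p̂_st = 0.5077·0.385 + 0.1454·0.752 + 0.1319·0.375 + 0.2150·0.475 ≈ 0.45640... → 0.456.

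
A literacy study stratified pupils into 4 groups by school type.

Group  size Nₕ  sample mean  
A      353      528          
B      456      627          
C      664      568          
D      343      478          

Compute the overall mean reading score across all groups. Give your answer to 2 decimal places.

x̄_st = (Σ Nₕx̄ₕ) / (Σ Nₕ) = (353·528 + 456·627 + 664·568 + 343·478) / 1816
= 1013402 / 1816 = 558.0407... → 558.04.

558.04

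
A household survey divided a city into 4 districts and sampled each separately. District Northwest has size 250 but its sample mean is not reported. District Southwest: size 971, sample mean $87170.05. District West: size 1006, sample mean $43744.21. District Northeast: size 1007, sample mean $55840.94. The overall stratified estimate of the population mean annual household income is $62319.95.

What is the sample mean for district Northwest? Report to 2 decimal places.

Σ Nₕx̄ₕ = N·μ, so 250·x̄_Northwest = 3234·62319.95 − (971·87170.05 + 1006·43744.21 + 1007·55840.94).
= 201542718.3 − 184880620.39 = 16662097.91.
x̄_Northwest = 16662097.91 / 250 = 66648.3916... → 66648.39.

66648.39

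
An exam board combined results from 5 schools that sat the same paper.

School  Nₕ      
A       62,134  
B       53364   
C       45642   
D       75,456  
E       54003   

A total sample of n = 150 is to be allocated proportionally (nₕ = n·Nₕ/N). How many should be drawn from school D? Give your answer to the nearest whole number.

N = 62134 + 53364 + 45642 + 75456 + 54003 = 290599.
n_D = 150·75456/290599 = 38.949... → 39.

39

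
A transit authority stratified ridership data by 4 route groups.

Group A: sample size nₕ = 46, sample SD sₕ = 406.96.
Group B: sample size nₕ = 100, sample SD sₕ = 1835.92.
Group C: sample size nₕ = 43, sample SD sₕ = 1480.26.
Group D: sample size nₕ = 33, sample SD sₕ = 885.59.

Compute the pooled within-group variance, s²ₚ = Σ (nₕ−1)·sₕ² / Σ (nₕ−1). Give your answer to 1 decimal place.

2102147.3

A: (46−1)·406.96² = 45·165616.4416 = 7452739.872
B: (100−1)·1835.92² = 99·3370602.2464 = 333689622.3936
C: (43−1)·1480.26² = 42·2191169.6676 = 92029126.0392
D: (33−1)·885.59² = 32·784269.6481 = 25096628.7392
Numerator = 458268117.044; denominator = Σ(nₕ−1) = 218.
s²ₚ = 458268117.044/218 = 2102147.326... → 2102147.3.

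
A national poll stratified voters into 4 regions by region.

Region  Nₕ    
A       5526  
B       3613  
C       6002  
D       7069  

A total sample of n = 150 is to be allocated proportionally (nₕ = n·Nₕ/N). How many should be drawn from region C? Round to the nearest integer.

41

Share of region C = 6002/22210 = 0.27024.
Allocate 150 × 0.27024 = 40.536... → 41.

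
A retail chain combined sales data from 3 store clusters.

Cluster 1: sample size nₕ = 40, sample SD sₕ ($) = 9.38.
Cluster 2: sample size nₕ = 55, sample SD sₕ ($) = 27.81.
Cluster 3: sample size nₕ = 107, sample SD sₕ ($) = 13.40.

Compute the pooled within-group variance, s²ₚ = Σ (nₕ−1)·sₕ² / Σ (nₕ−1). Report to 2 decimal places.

322.75

Degrees of freedom: 39 + 54 + 106 = 199.
Σ(nₕ−1)sₕ² = 39·87.9844 + 54·773.3961 + 106·179.56 = 64228.141.
s²ₚ = 64228.141 / 199 = 322.7545... → 322.75.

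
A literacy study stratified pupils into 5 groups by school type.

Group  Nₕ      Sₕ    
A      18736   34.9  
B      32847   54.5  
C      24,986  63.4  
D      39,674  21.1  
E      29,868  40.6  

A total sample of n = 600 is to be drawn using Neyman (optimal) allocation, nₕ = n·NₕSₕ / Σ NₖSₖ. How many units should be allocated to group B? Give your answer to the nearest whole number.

177

Σ NₕSₕ = 18736·34.9 + 32847·54.5 + 24986·63.4 + 39674·21.1 + 29868·40.6 = 6077922.5.
Share for B: 1790161.5/6077922.5 = 0.29454.
n_B = 600 × 0.29454 = 176.721... → 177.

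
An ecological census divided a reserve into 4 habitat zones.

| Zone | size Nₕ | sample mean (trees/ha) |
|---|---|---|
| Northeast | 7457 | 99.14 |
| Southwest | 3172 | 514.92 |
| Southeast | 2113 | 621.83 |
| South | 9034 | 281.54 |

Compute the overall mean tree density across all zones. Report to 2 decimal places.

N = 21776; weights Wₕ = Nₕ/N = (0.3424, 0.1457, 0.0970, 0.4149).
x̄_st = Σ Wₕ·x̄ₕ = 0.3424·99.14 + 0.1457·514.92 + 0.0970·621.83 + 0.4149·281.54 ≈ 286.0935...
→ 286.09.

286.09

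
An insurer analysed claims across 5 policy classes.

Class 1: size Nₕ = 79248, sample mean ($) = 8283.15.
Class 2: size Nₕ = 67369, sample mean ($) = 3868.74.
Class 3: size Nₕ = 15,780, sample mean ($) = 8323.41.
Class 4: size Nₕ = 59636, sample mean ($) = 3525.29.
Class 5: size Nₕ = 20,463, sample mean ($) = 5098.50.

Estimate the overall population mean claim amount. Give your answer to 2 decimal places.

N = 79248 + 67369 + 15780 + 59636 + 20463 = 242496.
Weight each subgroup mean by Nₕ/N and sum.
Σ Nₕx̄ₕ = 79248·8283.15 + 67369·3868.74 + 15780·8323.41 + 59636·3525.29 + 20463·5098.50 = 656423071.2 + 260633145.06 + 131343409.8 + 210234194.44 + 104330605.5 = 1362964426.
Divide by N: 1362964426 / 242496 = 5620.5646... → 5620.56.

5620.56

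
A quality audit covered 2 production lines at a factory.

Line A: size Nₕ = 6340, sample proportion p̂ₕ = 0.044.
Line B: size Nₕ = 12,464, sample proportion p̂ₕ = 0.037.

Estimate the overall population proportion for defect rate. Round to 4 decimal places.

0.0394

N = 6340 + 12464 = 18804.
Overall proportion = Σ (Nₕ/N)·p̂ₕ.
Σ Nₕp̂ₕ = 278.96 + 461.168 = 740.128.
740.128 / 18804 = 0.039360... → 0.0394.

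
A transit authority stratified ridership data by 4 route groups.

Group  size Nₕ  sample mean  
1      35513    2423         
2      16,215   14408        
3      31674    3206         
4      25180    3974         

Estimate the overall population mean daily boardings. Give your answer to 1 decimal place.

x̄_st = (Σ Nₕx̄ₕ) / (Σ Nₕ) = (35513·2423 + 16215·14408 + 31674·3206 + 25180·3974) / 108582
= 521285883 / 108582 = 4800.850... → 4800.8.

4800.8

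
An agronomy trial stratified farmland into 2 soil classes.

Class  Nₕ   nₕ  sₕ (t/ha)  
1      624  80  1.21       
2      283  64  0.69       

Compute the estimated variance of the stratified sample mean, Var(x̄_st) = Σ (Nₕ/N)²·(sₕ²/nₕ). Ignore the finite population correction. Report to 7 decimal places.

0.0093866

N = 907. Term for each stratum: Wₕ²sₕ²/nₕ.
Var(x̄_st) = 0.0086623427 + 0.0007242300 = 0.0093865726 → 0.0093866.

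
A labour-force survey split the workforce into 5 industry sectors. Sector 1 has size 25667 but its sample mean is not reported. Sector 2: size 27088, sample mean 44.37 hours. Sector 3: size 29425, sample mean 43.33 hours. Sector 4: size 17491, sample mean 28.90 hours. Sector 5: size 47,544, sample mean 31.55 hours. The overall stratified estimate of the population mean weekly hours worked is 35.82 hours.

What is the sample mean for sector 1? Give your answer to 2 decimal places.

30.81

Σ Nₕx̄ₕ = N·μ, so 25667·x̄_1 = 147215·35.82 − (27088·44.37 + 29425·43.33 + 17491·28.90 + 47544·31.55).
= 5273241.3 − 4482382.91 = 790858.39.
x̄_1 = 790858.39 / 25667 = 30.8123... → 30.81.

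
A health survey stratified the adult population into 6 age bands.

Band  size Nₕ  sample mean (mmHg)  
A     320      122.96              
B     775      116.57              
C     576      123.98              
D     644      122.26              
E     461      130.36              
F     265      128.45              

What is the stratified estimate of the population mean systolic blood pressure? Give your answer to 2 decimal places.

122.98

N = 3041; weights Wₕ = Nₕ/N = (0.1052, 0.2549, 0.1894, 0.2118, 0.1516, 0.0871).
x̄_st = Σ Wₕ·x̄ₕ = 0.1052·122.96 + 0.2549·116.57 + 0.1894·123.98 + 0.2118·122.26 + 0.1516·130.36 + 0.0871·128.45 ≈ 122.9767...
→ 122.98.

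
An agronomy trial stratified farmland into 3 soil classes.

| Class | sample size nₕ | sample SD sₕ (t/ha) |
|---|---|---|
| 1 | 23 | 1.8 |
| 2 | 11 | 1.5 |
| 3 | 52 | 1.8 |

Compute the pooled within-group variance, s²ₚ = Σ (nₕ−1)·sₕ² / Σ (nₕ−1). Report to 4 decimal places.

3.1207

1: (23−1)·1.8² = 22·3.24 = 71.28
2: (11−1)·1.5² = 10·2.25 = 22.5
3: (52−1)·1.8² = 51·3.24 = 165.24
Numerator = 259.02; denominator = Σ(nₕ−1) = 83.
s²ₚ = 259.02/83 = 3.120723... → 3.1207.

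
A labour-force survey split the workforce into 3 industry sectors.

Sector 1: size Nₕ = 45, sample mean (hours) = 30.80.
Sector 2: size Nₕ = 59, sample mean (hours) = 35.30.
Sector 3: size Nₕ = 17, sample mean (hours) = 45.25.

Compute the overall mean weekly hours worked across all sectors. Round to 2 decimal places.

N = 121; weights Wₕ = Nₕ/N = (0.3719, 0.4876, 0.1405).
x̄_st = Σ Wₕ·x̄ₕ = 0.3719·30.80 + 0.4876·35.30 + 0.1405·45.25 ≈ 35.0244...
→ 35.02.

35.02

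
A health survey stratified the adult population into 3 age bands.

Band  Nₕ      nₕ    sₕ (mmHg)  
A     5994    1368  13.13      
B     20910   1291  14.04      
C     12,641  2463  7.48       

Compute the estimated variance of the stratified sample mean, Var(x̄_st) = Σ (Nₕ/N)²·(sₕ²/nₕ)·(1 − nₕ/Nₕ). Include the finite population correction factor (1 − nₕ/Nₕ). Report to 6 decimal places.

0.044158

N = 39545; Wₕ = Nₕ/N.
band A: (5994/39545)²·13.13²/1368·(1 − 1368/5994) = 0.002234511
band B: (20910/39545)²·14.04²/1291·(1 − 1291/20910) = 0.040054906
band C: (12641/39545)²·7.48²/2463·(1 − 2463/12641) = 0.001868958
Sum = 0.044158375 → 0.044158.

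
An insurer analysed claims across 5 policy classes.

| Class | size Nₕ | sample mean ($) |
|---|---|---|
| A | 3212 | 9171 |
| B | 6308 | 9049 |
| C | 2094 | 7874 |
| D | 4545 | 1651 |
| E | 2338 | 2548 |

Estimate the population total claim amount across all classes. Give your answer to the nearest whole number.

116487519

A: 3212·9171 = 29457252
B: 6308·9049 = 57081092
C: 2094·7874 = 16488156
D: 4545·1651 = 7503795
E: 2338·2548 = 5957224
τ̂ = Σ Nₕx̄ₕ = 116487519.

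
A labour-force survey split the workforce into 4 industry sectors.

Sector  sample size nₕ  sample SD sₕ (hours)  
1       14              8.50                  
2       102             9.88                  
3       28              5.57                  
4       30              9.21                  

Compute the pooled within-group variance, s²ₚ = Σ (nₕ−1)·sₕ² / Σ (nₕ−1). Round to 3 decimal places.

82.917

1: (14−1)·8.50² = 13·72.25 = 939.25
2: (102−1)·9.88² = 101·97.6144 = 9859.0544
3: (28−1)·5.57² = 27·31.0249 = 837.6723
4: (30−1)·9.21² = 29·84.8241 = 2459.8989
Numerator = 14095.8756; denominator = Σ(nₕ−1) = 170.
s²ₚ = 14095.8756/170 = 82.91692... → 82.917.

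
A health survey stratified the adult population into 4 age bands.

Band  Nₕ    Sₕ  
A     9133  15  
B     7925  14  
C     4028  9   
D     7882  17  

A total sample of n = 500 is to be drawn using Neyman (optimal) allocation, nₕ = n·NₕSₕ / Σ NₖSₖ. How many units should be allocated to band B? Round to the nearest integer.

133

Σ NₕSₕ = 9133·15 + 7925·14 + 4028·9 + 7882·17 = 418191.
Share for B: 110950/418191 = 0.26531.
n_B = 500 × 0.26531 = 132.655... → 133.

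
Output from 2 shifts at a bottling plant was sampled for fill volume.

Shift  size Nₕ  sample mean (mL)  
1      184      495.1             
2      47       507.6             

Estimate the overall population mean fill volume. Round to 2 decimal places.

N = 231; weights Wₕ = Nₕ/N = (0.7965, 0.2035).
x̄_st = Σ Wₕ·x̄ₕ = 0.7965·495.1 + 0.2035·507.6 ≈ 497.6433...
→ 497.64.

497.64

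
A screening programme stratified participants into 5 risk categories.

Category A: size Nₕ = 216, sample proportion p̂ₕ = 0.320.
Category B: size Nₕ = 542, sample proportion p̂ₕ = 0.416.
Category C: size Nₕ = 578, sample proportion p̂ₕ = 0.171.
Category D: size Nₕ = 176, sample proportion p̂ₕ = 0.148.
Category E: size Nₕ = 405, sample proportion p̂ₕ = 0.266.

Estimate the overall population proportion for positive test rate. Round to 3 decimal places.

N = 216 + 542 + 578 + 176 + 405 = 1917.
Overall proportion = Σ (Nₕ/N)·p̂ₕ.
Σ Nₕp̂ₕ = 69.12 + 225.472 + 98.838 + 26.048 + 107.73 = 527.208.
527.208 / 1917 = 0.27502... → 0.275.

0.275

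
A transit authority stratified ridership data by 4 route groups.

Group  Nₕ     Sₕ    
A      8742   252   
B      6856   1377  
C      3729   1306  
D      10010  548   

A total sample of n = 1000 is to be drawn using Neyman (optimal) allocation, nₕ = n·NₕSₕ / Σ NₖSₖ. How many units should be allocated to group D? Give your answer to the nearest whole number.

249

A: NₕSₕ = 8742·252 = 2202984
B: NₕSₕ = 6856·1377 = 9440712
C: NₕSₕ = 3729·1306 = 4870074
D: NₕSₕ = 10010·548 = 5485480
Σ NₕSₕ = 21999250.
n_D = 1000·5485480/21999250 = 249.349... → 249.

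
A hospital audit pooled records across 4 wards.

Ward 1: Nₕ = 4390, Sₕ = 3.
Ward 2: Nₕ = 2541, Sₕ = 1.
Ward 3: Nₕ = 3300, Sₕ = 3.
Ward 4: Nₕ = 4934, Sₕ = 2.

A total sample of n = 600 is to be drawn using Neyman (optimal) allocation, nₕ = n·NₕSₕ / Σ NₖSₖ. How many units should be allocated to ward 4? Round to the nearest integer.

167

Σ NₕSₕ = 4390·3 + 2541·1 + 3300·3 + 4934·2 = 35479.
Share for 4: 9868/35479 = 0.27814.
n_4 = 600 × 0.27814 = 166.882... → 167.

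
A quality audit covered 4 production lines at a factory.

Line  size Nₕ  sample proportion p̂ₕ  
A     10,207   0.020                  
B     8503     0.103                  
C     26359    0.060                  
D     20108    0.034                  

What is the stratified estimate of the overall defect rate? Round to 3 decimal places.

Wₕ = Nₕ/N with N = 65177: 0.1566, 0.1305, 0.4044, 0.3085.
p̂_st = 0.1566·0.020 + 0.1305·0.103 + 0.4044·0.060 + 0.3085·0.034 ≈ 0.05132... → 0.051.

0.051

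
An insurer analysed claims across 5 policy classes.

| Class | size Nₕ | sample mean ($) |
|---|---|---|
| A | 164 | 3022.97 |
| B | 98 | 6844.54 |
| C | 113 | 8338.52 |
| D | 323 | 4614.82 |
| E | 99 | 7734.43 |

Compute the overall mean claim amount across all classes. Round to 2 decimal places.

5476.89

N = 797; weights Wₕ = Nₕ/N = (0.2058, 0.1230, 0.1418, 0.4053, 0.1242).
x̄_st = Σ Wₕ·x̄ₕ = 0.2058·3022.97 + 0.1230·6844.54 + 0.1418·8338.52 + 0.4053·4614.82 + 0.1242·7734.43 ≈ 5476.8886...
→ 5476.89.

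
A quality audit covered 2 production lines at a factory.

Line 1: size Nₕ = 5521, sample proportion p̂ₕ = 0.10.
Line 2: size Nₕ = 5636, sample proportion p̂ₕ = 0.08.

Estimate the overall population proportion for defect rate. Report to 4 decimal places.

N = 5521 + 5636 = 11157.
Overall proportion = Σ (Nₕ/N)·p̂ₕ.
Σ Nₕp̂ₕ = 552.1 + 450.88 = 1002.98.
1002.98 / 11157 = 0.089897... → 0.0899.

0.0899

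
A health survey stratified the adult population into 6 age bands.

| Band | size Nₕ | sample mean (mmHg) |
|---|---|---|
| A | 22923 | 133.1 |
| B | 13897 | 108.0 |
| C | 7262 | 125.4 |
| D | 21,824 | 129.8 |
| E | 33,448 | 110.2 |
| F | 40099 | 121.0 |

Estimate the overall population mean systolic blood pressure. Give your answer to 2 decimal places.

N = 139453; weights Wₕ = Nₕ/N = (0.1644, 0.0997, 0.0521, 0.1565, 0.2399, 0.2875).
x̄_st = Σ Wₕ·x̄ₕ = 0.1644·133.1 + 0.0997·108.0 + 0.0521·125.4 + 0.1565·129.8 + 0.2399·110.2 + 0.2875·121.0 ≈ 120.7094...
→ 120.71.

120.71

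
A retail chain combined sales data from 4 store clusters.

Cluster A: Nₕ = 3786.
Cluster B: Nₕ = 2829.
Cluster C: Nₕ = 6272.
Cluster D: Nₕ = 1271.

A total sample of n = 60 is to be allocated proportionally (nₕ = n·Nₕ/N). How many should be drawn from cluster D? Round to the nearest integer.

5

N = 3786 + 2829 + 6272 + 1271 = 14158.
n_D = 60·1271/14158 = 5.386... → 5.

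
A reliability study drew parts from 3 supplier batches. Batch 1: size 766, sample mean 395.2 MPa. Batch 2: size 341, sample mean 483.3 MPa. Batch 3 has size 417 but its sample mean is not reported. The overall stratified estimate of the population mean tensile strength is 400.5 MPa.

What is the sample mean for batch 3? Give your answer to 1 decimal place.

342.5

N = 766 + 341 + 417 = 1524.
Overall total = μ·N = 400.5·1524 = 610362.
Subtract the known strata: 766·395.2 + 341·483.3 = 467528.5.
Remaining total for batch 3: 610362 − 467528.5 = 142833.5.
Divide by its size: 142833.5 / 417 = 342.526... → 342.5.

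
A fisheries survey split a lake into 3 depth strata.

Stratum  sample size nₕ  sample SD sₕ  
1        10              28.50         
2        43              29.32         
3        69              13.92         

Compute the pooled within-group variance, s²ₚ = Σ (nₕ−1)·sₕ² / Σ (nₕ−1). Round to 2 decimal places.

475.56

Degrees of freedom: 9 + 42 + 68 = 119.
Σ(nₕ−1)sₕ² = 9·812.25 + 42·859.6624 + 68·193.7664 = 56592.186.
s²ₚ = 56592.186 / 119 = 475.5646... → 475.56.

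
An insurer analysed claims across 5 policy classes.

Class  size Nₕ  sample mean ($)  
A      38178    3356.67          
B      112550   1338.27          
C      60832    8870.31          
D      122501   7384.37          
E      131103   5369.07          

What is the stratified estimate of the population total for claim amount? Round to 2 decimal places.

2426865827.26

Population total = Σ Nₕ·x̄ₕ (each stratum's size times its mean).
38178·3356.67 + 112550·1338.27 + 60832·8870.31 + 122501·7384.37 + 131103·5369.07 = 128150947.26 + 150622288.5 + 539598697.92 + 904592709.37 + 703901184.21 = 2426865827.26.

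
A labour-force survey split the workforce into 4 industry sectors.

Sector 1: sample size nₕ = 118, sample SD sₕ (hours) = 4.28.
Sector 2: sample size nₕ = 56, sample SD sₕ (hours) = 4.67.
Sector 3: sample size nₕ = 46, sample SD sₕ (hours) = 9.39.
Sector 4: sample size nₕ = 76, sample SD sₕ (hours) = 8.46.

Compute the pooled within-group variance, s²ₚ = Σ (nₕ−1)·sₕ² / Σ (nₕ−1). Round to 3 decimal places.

1: (118−1)·4.28² = 117·18.3184 = 2143.2528
2: (56−1)·4.67² = 55·21.8089 = 1199.4895
3: (46−1)·9.39² = 45·88.1721 = 3967.7445
4: (76−1)·8.46² = 75·71.5716 = 5367.87
Numerator = 12678.3568; denominator = Σ(nₕ−1) = 292.
s²ₚ = 12678.3568/292 = 43.41903... → 43.419.

43.419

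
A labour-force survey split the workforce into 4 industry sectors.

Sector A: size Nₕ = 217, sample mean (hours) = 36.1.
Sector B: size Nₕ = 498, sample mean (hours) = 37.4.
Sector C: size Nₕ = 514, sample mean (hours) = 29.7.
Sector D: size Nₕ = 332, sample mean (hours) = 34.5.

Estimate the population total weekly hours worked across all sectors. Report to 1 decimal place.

53178.7

A: 217·36.1 = 7833.7
B: 498·37.4 = 18625.2
C: 514·29.7 = 15265.8
D: 332·34.5 = 11454
τ̂ = Σ Nₕx̄ₕ = 53178.7.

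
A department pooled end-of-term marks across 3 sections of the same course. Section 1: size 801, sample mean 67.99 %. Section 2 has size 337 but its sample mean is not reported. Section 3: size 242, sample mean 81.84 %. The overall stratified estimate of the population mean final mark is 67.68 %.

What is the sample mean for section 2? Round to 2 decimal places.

56.77

N = 801 + 337 + 242 = 1380.
Overall total = μ·N = 67.68·1380 = 93398.4.
Subtract the known strata: 801·67.99 + 242·81.84 = 74265.27.
Remaining total for section 2: 93398.4 − 74265.27 = 19133.13.
Divide by its size: 19133.13 / 337 = 56.7749... → 56.77.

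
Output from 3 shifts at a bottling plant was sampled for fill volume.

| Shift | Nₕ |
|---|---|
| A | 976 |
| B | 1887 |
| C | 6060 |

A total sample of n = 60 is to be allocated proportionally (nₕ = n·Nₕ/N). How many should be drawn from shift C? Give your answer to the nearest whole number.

Share of shift C = 6060/8923 = 0.67914.
Allocate 60 × 0.67914 = 40.749... → 41.

41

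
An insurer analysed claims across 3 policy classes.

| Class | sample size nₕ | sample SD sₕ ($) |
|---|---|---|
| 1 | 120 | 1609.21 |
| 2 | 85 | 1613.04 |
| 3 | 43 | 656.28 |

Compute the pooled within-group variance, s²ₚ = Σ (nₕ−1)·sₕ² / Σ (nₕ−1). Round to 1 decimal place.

1: (120−1)·1609.21² = 119·2589556.8241 = 308157262.0679
2: (85−1)·1613.04² = 84·2601898.0416 = 218559435.4944
3: (43−1)·656.28² = 42·430703.4384 = 18089544.4128
Numerator = 544806241.9751; denominator = Σ(nₕ−1) = 245.
s²ₚ = 544806241.9751/245 = 2223698.947... → 2223698.9.

2223698.9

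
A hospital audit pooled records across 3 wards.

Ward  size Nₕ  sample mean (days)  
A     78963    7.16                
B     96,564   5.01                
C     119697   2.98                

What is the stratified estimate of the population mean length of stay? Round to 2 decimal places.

4.76

x̄_st = (Σ Nₕx̄ₕ) / (Σ Nₕ) = (78963·7.16 + 96564·5.01 + 119697·2.98) / 295224
= 1405857.78 / 295224 = 4.7620... → 4.76.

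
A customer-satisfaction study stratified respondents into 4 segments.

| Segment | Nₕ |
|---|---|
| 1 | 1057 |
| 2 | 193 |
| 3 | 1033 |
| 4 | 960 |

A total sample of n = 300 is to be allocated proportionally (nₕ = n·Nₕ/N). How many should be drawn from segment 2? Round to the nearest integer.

N = 1057 + 193 + 1033 + 960 = 3243.
n_2 = 300·193/3243 = 17.854... → 18.

18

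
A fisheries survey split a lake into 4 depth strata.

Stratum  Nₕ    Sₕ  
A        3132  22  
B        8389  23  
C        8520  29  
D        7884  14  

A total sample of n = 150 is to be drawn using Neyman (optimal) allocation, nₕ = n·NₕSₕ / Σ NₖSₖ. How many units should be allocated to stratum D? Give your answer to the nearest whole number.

A: NₕSₕ = 3132·22 = 68904
B: NₕSₕ = 8389·23 = 192947
C: NₕSₕ = 8520·29 = 247080
D: NₕSₕ = 7884·14 = 110376
Σ NₕSₕ = 619307.
n_D = 150·110376/619307 = 26.734... → 27.

27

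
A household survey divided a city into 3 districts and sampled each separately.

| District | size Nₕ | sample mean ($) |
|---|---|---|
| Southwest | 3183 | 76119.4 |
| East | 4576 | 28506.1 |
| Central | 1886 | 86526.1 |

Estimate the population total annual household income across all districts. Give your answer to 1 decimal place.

535920188.4

Population total = Σ Nₕ·x̄ₕ (each stratum's size times its mean).
3183·76119.4 + 4576·28506.1 + 1886·86526.1 = 242288050.2 + 130443913.6 + 163188224.6 = 535920188.4.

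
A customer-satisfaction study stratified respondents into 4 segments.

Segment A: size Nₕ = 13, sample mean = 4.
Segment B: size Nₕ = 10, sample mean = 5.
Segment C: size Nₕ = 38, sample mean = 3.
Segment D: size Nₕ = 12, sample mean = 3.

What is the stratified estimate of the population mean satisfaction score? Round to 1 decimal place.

3.5

x̄_st = (Σ Nₕx̄ₕ) / (Σ Nₕ) = (13·4 + 10·5 + 38·3 + 12·3) / 73
= 252 / 73 = 3.452... → 3.5.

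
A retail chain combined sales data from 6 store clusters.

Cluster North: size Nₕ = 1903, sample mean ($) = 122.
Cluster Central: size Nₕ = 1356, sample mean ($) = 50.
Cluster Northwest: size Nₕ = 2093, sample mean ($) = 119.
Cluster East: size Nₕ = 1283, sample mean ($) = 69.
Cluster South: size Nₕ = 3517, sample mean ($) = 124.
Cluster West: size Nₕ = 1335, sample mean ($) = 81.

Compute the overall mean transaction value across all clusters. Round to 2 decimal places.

102.88

N = 11487; weights Wₕ = Nₕ/N = (0.1657, 0.1180, 0.1822, 0.1117, 0.3062, 0.1162).
x̄_st = Σ Wₕ·x̄ₕ = 0.1657·122 + 0.1180·50 + 0.1822·119 + 0.1117·69 + 0.3062·124 + 0.1162·81 ≈ 102.8818...
→ 102.88.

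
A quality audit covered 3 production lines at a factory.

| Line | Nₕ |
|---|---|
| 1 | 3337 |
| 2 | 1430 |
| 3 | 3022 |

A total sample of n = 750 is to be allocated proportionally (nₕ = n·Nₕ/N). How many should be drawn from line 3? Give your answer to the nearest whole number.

291

Share of line 3 = 3022/7789 = 0.38798.
Allocate 750 × 0.38798 = 290.987... → 291.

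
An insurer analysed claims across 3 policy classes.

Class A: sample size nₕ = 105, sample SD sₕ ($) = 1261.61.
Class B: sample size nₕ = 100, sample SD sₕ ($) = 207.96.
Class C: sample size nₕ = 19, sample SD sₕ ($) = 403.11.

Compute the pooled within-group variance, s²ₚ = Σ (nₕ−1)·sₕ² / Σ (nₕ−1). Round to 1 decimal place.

A: (105−1)·1261.61² = 104·1591659.7921 = 165532618.3784
B: (100−1)·207.96² = 99·43247.3616 = 4281488.7984
C: (19−1)·403.11² = 18·162497.6721 = 2924958.0978
Numerator = 172739065.2746; denominator = Σ(nₕ−1) = 221.
s²ₚ = 172739065.2746/221 = 781624.730... → 781624.7.

781624.7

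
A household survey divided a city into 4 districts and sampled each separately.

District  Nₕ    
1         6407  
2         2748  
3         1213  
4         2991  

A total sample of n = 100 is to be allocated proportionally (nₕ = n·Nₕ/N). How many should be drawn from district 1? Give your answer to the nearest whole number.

48

N = 6407 + 2748 + 1213 + 2991 = 13359.
n_1 = 100·6407/13359 = 47.960... → 48.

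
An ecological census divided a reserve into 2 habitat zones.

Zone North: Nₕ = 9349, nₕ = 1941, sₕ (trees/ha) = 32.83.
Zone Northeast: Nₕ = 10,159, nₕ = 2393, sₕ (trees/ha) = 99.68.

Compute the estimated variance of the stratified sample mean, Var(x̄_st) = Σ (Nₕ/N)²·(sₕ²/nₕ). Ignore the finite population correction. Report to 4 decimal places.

1.2536

N = 19508. Term for each stratum: Wₕ²sₕ²/nₕ.
Var(x̄_st) = 0.1275326 + 1.1260295 = 1.2535621 → 1.2536.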